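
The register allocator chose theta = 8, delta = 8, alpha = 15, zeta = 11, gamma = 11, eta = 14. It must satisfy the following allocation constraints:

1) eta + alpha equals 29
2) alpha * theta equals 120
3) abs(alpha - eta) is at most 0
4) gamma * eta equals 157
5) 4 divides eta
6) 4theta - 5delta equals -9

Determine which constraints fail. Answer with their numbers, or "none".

1) eta + alpha = 14 + 15 = 29 — satisfied.
2) alpha * theta = 15 * 8 = 120 — satisfied.
3) abs(15 - 14) = 1; 1 > 0, exceeds bound 0 — violated.
4) gamma * eta = 11 * 14 = 154, not 157 — violated.
5) 14 = 4*3 + 2, so 4 does not divide 14 — violated.
6) 4theta - 5delta = 4(8) - 5(8) = -8, not -9 — violated.

No — constraints 3, 4, 5, 6 are not satisfied.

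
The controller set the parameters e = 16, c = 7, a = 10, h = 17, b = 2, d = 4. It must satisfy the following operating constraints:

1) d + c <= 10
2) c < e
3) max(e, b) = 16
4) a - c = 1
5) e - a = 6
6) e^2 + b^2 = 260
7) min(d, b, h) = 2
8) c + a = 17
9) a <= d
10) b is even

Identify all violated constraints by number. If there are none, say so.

Constraints 1, 4, and 9 are violated.

1) d + c = 4 + 7 = 11; 11 > 10, bound 10 not met — fails.
2) c = 7, e = 16; 7 < 16 — holds.
3) max(16, 2) = 16 — holds.
4) a - c = 10 - 7 = 3, not 1 — fails.
5) e - a = 16 - 10 = 6 — holds.
6) e^2 + b^2 = 16^2 + 2^2 = 256 + 4 = 260 — holds.
7) min(4, 2, 17) = 2 — holds.
8) c + a = 7 + 10 = 17 — holds.
9) a = 10, d = 4; 10 > 4 (want ≤) — fails.
10) b = 2 is even — holds.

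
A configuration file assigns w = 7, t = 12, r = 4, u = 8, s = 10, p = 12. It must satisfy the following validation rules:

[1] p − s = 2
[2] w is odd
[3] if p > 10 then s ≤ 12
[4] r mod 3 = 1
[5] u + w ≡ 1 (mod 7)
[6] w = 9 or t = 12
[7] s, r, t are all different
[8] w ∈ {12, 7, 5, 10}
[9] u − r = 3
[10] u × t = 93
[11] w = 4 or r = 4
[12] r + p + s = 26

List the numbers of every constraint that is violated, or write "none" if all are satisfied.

[1] p − s = 12 − 10 = 2  true
[2] w = 7 is odd  true
[3] p = 12 > 10, so we need s ≤ 12; s = 10 ≤ 12  true
[4] 4 mod 3 = 1  true
[5] u + w = 15; 15 mod 7 = 1  true
[6] w = 7 ≠ 9, but t = 12 = 12 (second disjunct)  true
[7] values 10, 4, 12 are pairwise distinct  true
[8] w = 7 is in {12, 7, 5, 10}  true
[9] u − r = 8 − 4 = 4, not 3  false
[10] u × t = 8 × 12 = 96, not 93  false
[11] w = 7 ≠ 4, but r = 4 = 4 (second disjunct)  true
[12] r + p + s = 4 + 12 + 10 = 26  true

Constraints 9, 10 do not hold.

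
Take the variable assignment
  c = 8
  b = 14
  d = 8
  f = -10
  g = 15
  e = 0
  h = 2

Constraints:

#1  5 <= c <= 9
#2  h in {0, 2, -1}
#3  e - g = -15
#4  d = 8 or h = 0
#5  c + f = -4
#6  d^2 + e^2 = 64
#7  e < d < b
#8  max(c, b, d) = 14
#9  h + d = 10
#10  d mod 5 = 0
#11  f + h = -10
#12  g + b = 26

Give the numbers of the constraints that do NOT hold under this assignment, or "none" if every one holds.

#1 c = 8 lies in [5, 9]  ✔
#2 h = 2 is in {0, 2, -1}  ✔
#3 e - g = 0 - 15 = -15  ✔
#4 d = 8 = 8 (first disjunct)  ✔
#5 c + f = 8 + (-10) = -2, not -4  ✘
#6 d^2 + e^2 = 8^2 + 0^2 = 64 + 0 = 64  ✔
#7 values 0 < 8 < 14  ✔
#8 max(8, 14, 8) = 14  ✔
#9 h + d = 2 + 8 = 10  ✔
#10 8 mod 5 = 3, not 0  ✘
#11 f + h = -10 + 2 = -8, not -10  ✘
#12 g + b = 15 + 14 = 29, not 26  ✘

Violated: 5, 10, 11, and 12.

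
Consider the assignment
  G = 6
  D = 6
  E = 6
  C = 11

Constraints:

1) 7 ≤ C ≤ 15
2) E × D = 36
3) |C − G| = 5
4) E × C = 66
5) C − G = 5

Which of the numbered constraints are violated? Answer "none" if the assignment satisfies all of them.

Yes — all constraints hold.

1) C = 11 lies in [7, 15]  holds
2) E × D = 6 × 6 = 36  holds
3) |11 − 6| = 5  holds
4) E × C = 6 × 11 = 66  holds
5) C − G = 11 − 6 = 5  holds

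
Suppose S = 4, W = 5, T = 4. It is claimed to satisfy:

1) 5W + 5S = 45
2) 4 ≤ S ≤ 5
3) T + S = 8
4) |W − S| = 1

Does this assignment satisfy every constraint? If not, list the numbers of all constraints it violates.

All constraints are satisfied.

1) 5W + 5S = 5(5) + 5(4) = 45  ✓
2) S = 4 lies in [4, 5]  ✓
3) T + S = 4 + 4 = 8  ✓
4) |5 − 4| = 1  ✓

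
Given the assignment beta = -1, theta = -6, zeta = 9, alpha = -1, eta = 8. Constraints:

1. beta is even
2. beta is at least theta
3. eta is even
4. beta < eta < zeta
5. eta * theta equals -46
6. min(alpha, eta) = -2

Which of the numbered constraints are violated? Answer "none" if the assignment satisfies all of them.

The assignment fails constraints 1, 5, and 6.

1. beta = -1 is odd — does not hold.
2. beta = -1, theta = -6; -1 ≥ -6 — holds.
3. eta = 8 is even — holds.
4. values -1 < 8 < 9 — holds.
5. eta * theta = 8 * (-6) = -48, not -46 — does not hold.
6. min(-1, 8) = -1, not -2 — does not hold.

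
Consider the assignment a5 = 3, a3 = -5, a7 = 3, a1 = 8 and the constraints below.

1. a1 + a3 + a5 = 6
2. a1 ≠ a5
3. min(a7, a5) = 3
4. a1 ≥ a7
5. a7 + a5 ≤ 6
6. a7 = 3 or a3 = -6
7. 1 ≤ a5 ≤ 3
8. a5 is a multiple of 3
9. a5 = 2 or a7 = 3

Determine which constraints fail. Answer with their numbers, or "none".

1. a1 + a3 + a5 = 8 + (-5) + 3 = 6  yes
2. a1 = 8, a5 = 3; distinct  yes
3. min(3, 3) = 3  yes
4. a1 = 8, a7 = 3; 8 ≥ 3  yes
5. a7 + a5 = 3 + 3 = 6; 6 ≤ 6  yes
6. a7 = 3 = 3 (first disjunct)  yes
7. a5 = 3 lies in [1, 3]  yes
8. 3 / 3 = 1, so 3 divides 3  yes
9. a5 = 3 ≠ 2, but a7 = 3 = 3 (second disjunct)  yes

The assignment satisfies every constraint.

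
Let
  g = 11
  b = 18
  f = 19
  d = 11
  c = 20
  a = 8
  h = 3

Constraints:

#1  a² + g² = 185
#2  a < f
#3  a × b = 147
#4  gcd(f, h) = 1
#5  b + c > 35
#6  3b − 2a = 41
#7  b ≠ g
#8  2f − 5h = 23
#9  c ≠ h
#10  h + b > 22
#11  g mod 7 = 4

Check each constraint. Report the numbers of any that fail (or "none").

No — constraints 3, 6, and 10 are not satisfied.

#1 a² + g² = 8² + 11² = 64 + 121 = 185 — holds.
#2 a = 8, f = 19; 8 < 19 — holds.
#3 a × b = 8 × 18 = 144, not 147 — fails.
#4 gcd(19, 3) = 1 — holds.
#5 b + c = 18 + 20 = 38; 38 > 35 — holds.
#6 3b − 2a = 3(18) − 2(8) = 38, not 41 — fails.
#7 b = 18, g = 11; distinct — holds.
#8 2f − 5h = 2(19) − 5(3) = 23 — holds.
#9 c = 20, h = 3; distinct — holds.
#10 h + b = 3 + 18 = 21; 21 ≤ 22, bound 22 not met — fails.
#11 11 mod 7 = 4 — holds.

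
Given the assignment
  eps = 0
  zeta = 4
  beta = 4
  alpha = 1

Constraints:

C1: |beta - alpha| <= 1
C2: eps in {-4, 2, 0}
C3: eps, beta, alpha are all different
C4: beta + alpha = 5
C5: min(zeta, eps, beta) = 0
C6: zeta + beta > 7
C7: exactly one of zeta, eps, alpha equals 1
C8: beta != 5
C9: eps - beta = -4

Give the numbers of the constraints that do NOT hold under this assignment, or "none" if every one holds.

The assignment fails constraint 1.

C1: |4 - 1| = 3; 3 > 1, exceeds bound 1  ✘
C2: eps = 0 is in {-4, 2, 0}  ✔
C3: values 0, 4, 1 are pairwise distinct  ✔
C4: beta + alpha = 4 + 1 = 5  ✔
C5: min(4, 0, 4) = 0  ✔
C6: zeta + beta = 4 + 4 = 8; 8 > 7  ✔
C7: zeta=4, eps=0, alpha=1; 1 of them equals 1  ✔
C8: beta = 4, and 4 ≠ 5  ✔
C9: eps - beta = 0 - 4 = -4  ✔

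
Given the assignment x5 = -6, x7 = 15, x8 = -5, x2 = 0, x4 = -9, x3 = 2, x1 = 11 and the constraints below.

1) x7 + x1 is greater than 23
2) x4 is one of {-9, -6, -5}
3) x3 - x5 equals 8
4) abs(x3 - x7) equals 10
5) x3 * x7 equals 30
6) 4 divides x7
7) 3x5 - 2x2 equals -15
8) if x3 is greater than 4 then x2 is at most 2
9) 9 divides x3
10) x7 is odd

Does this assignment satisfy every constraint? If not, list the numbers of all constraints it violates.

Constraints 4, 6, 7, 9 do not hold.

1) x7 + x1 = 15 + 11 = 26; 26 > 23  ✓
2) x4 = -9 is in {-9, -6, -5}  ✓
3) x3 - x5 = 2 - (-6) = 8  ✓
4) abs(2 - 15) = 13, not 10  ✗
5) x3 * x7 = 2 * 15 = 30  ✓
6) 15 = 4*3 + 3, so 4 does not divide 15  ✗
7) 3x5 - 2x2 = 3(-6) - 2(0) = -18, not -15  ✗
8) x3 = 2, not > 4; antecedent false, conditional vacuously true  ✓
9) 2 = 9*0 + 2, so 9 does not divide 2  ✗
10) x7 = 15 is odd  ✓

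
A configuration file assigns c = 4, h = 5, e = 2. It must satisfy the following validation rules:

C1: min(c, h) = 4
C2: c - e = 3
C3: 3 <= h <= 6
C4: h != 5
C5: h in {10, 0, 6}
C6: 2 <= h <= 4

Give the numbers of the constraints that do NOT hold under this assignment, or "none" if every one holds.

The assignment fails constraints 2, 4, 5, and 6.

C1: min(4, 5) = 4 — satisfied.
C2: c - e = 4 - 2 = 2, not 3 — violated.
C3: h = 5 lies in [3, 6] — satisfied.
C4: h = 5, but 5 is required to differ — violated.
C5: h = 5 is not in {10, 0, 6} — violated.
C6: h = 5 is outside [2, 4] — violated.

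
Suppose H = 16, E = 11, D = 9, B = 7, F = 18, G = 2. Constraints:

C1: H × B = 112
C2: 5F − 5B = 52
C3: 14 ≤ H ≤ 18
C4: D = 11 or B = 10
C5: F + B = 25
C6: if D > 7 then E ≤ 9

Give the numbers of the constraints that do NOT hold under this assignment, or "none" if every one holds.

C1: H × B = 16 × 7 = 112 — OK.
C2: 5F − 5B = 5(18) − 5(7) = 55, not 52 — violated.
C3: H = 16 lies in [14, 18] — OK.
C4: D = 9 ≠ 11 and B = 7 ≠ 10; both disjuncts false — violated.
C5: F + B = 18 + 7 = 25 — OK.
C6: D = 9 > 7, so we need E ≤ 9; but E = 11 > 9 — violated.

Constraints 2, 4, and 6 do not hold.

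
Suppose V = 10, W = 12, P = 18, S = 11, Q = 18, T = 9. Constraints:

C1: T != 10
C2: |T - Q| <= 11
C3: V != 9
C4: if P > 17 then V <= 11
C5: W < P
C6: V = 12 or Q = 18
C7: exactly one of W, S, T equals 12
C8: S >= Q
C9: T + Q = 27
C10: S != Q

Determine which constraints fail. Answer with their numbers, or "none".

C1: T = 9, and 9 ≠ 10  holds
C2: |9 - 18| = 9; 9 ≤ 11  holds
C3: V = 10, and 10 ≠ 9  holds
C4: P = 18 > 17, so we need V ≤ 11; V = 10 ≤ 11  holds
C5: W = 12, P = 18; 12 < 18  holds
C6: V = 10 ≠ 12, but Q = 18 = 18 (second disjunct)  holds
C7: W=12, S=11, T=9; 1 of them equals 12  holds
C8: S = 11, Q = 18; 11 < 18 (want ≥)  fails
C9: T + Q = 9 + 18 = 27  holds
C10: S = 11, Q = 18; distinct  holds

Violated: 8.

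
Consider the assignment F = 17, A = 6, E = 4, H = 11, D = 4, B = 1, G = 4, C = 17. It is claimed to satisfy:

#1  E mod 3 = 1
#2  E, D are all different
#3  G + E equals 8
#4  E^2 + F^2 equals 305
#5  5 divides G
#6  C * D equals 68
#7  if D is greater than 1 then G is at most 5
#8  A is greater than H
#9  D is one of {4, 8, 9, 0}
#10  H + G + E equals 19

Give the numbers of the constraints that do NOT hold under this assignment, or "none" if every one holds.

No — constraints 2, 5, and 8 are not satisfied.

#1 4 mod 3 = 1 — holds.
#2 E = D = 4, not all different — fails.
#3 G + E = 4 + 4 = 8 — holds.
#4 E^2 + F^2 = 4^2 + 17^2 = 16 + 289 = 305 — holds.
#5 4 = 5*0 + 4, so 5 does not divide 4 — fails.
#6 C * D = 17 * 4 = 68 — holds.
#7 D = 4 > 1, so we need G ≤ 5; G = 4 ≤ 5 — holds.
#8 A = 6, H = 11; 6 ≤ 11 (want >) — fails.
#9 D = 4 is in {4, 8, 9, 0} — holds.
#10 H + G + E = 11 + 4 + 4 = 19 — holds.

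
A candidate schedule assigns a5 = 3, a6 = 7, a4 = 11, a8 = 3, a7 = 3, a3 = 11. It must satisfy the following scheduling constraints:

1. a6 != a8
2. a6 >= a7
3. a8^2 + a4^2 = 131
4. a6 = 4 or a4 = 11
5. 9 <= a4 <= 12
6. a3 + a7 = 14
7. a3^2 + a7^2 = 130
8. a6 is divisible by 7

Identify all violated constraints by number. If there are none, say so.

1. a6 = 7, a8 = 3; distinct — holds.
2. a6 = 7, a7 = 3; 7 ≥ 3 — holds.
3. a8^2 + a4^2 = 3^2 + 11^2 = 9 + 121 = 130, not 131 — does not hold.
4. a6 = 7 ≠ 4, but a4 = 11 = 11 (second disjunct) — holds.
5. a4 = 11 lies in [9, 12] — holds.
6. a3 + a7 = 11 + 3 = 14 — holds.
7. a3^2 + a7^2 = 11^2 + 3^2 = 121 + 9 = 130 — holds.
8. 7 / 7 = 1, so 7 divides 7 — holds.

The assignment fails constraint 3.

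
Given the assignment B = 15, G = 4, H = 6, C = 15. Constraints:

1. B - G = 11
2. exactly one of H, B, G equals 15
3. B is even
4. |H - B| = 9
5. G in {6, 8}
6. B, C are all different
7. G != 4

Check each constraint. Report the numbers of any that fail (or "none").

Violated: 3, 5, 6, 7.

1. B - G = 15 - 4 = 11 — satisfied.
2. H=6, B=15, G=4; 1 of them equals 15 — satisfied.
3. B = 15 is odd — violated.
4. |6 - 15| = 9 — satisfied.
5. G = 4 is not in {6, 8} — violated.
6. B = C = 15, not all different — violated.
7. G = 4, but 4 is required to differ — violated.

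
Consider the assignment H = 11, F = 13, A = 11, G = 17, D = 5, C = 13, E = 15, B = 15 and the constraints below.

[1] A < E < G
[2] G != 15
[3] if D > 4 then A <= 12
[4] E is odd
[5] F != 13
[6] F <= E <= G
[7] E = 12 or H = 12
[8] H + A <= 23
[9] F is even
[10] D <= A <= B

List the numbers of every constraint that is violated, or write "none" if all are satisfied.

[1] values 11 < 15 < 17 — OK.
[2] G = 17, and 17 ≠ 15 — OK.
[3] D = 5 > 4, so we need A ≤ 12; A = 11 ≤ 12 — OK.
[4] E = 15 is odd — OK.
[5] F = 13, but 13 is required to differ — violated.
[6] values 13 <= 15 <= 17 — OK.
[7] E = 15 ≠ 12 and H = 11 ≠ 12; both disjuncts false — violated.
[8] H + A = 11 + 11 = 22; 22 ≤ 23 — OK.
[9] F = 13 is odd — violated.
[10] values 5 <= 11 <= 15 — OK.

The assignment fails constraints 5, 7, 9.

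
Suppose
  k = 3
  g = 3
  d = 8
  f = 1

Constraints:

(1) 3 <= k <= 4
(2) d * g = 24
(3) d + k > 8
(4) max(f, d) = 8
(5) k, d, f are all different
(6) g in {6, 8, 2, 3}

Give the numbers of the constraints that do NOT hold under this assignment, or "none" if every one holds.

All constraints are satisfied.

(1) k = 3 lies in [3, 4] — holds.
(2) d * g = 8 * 3 = 24 — holds.
(3) d + k = 8 + 3 = 11; 11 > 8 — holds.
(4) max(1, 8) = 8 — holds.
(5) values 3, 8, 1 are pairwise distinct — holds.
(6) g = 3 is in {6, 8, 2, 3} — holds.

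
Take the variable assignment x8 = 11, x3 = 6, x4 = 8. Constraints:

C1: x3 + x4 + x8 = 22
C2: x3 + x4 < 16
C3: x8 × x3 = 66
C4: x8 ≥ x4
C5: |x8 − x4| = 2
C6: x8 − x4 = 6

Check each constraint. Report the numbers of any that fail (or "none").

Constraints 1, 5, 6 are violated.

C1: x3 + x4 + x8 = 6 + 8 + 11 = 25, not 22 — violated.
C2: x3 + x4 = 6 + 8 = 14; 14 < 16 — OK.
C3: x8 × x3 = 11 × 6 = 66 — OK.
C4: x8 = 11, x4 = 8; 11 ≥ 8 — OK.
C5: |11 − 8| = 3, not 2 — violated.
C6: x8 − x4 = 11 − 8 = 3, not 6 — violated.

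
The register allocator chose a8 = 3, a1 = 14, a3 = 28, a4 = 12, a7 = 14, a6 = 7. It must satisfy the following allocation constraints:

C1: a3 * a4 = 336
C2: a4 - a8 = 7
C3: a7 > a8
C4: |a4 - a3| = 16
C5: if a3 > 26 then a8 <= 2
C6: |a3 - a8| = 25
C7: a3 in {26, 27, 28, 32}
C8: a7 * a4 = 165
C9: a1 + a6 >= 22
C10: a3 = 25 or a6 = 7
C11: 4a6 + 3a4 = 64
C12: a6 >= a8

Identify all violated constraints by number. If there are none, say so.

C1: a3 * a4 = 28 * 12 = 336 — satisfied.
C2: a4 - a8 = 12 - 3 = 9, not 7 — violated.
C3: a7 = 14, a8 = 3; 14 > 3 — satisfied.
C4: |12 - 28| = 16 — satisfied.
C5: a3 = 28 > 26, so we need a8 ≤ 2; but a8 = 3 > 2 — violated.
C6: |28 - 3| = 25 — satisfied.
C7: a3 = 28 is in {26, 27, 28, 32} — satisfied.
C8: a7 * a4 = 14 * 12 = 168, not 165 — violated.
C9: a1 + a6 = 14 + 7 = 21; 21 < 22, bound 22 not met — violated.
C10: a3 = 28 ≠ 25, but a6 = 7 = 7 (second disjunct) — satisfied.
C11: 4a6 + 3a4 = 4(7) + 3(12) = 64 — satisfied.
C12: a6 = 7, a8 = 3; 7 ≥ 3 — satisfied.

The assignment fails constraints 2, 5, 8, and 9.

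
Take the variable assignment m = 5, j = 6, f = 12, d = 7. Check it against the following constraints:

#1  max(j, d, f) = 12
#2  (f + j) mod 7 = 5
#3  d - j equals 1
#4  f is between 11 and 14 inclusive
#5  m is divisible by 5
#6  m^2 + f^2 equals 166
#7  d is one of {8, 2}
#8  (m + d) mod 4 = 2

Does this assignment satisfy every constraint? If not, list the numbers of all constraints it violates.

#1 max(6, 7, 12) = 12  ✔
#2 f + j = 18; 18 mod 7 = 4, not 5  ✘
#3 d - j = 7 - 6 = 1  ✔
#4 f = 12 lies in [11, 14]  ✔
#5 5 / 5 = 1, so 5 divides 5  ✔
#6 m^2 + f^2 = 5^2 + 12^2 = 25 + 144 = 169, not 166  ✘
#7 d = 7 is not in {8, 2}  ✘
#8 m + d = 12; 12 mod 4 = 0, not 2  ✘

No — constraints 2, 6, 7, and 8 are not satisfied.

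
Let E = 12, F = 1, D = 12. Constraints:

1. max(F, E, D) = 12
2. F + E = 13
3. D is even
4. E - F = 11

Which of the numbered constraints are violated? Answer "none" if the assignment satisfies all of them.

1. max(1, 12, 12) = 12  OK
2. F + E = 1 + 12 = 13  OK
3. D = 12 is even  OK
4. E - F = 12 - 1 = 11  OK

Yes — all constraints hold.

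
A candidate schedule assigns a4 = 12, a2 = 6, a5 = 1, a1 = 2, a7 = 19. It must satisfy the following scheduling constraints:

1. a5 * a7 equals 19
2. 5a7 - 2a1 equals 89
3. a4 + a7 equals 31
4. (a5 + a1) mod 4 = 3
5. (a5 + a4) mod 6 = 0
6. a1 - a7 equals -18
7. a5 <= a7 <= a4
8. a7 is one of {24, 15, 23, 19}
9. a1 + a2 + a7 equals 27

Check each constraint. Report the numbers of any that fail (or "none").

Violated: 2, 5, 6, and 7.

1. a5 * a7 = 1 * 19 = 19  ✔
2. 5a7 - 2a1 = 5(19) - 2(2) = 91, not 89  ✘
3. a4 + a7 = 12 + 19 = 31  ✔
4. a5 + a1 = 3; 3 mod 4 = 3  ✔
5. a5 + a4 = 13; 13 mod 6 = 1, not 0  ✘
6. a1 - a7 = 2 - 19 = -17, not -18  ✘
7. values 1, 19, 12; a7 = 19 is not <= a4 = 12  ✘
8. a7 = 19 is in {24, 15, 23, 19}  ✔
9. a1 + a2 + a7 = 2 + 6 + 19 = 27  ✔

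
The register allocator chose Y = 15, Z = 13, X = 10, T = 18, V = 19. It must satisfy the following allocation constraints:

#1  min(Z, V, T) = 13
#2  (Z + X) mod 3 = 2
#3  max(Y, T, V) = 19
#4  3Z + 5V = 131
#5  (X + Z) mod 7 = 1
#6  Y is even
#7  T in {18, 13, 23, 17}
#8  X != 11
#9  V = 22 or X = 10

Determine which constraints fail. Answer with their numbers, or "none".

Violated: 4, 5, and 6.

#1 min(13, 19, 18) = 13 — satisfied.
#2 Z + X = 23; 23 mod 3 = 2 — satisfied.
#3 max(15, 18, 19) = 19 — satisfied.
#4 3Z + 5V = 3(13) + 5(19) = 134, not 131 — violated.
#5 X + Z = 23; 23 mod 7 = 2, not 1 — violated.
#6 Y = 15 is odd — violated.
#7 T = 18 is in {18, 13, 23, 17} — satisfied.
#8 X = 10, and 10 ≠ 11 — satisfied.
#9 V = 19 ≠ 22, but X = 10 = 10 (second disjunct) — satisfied.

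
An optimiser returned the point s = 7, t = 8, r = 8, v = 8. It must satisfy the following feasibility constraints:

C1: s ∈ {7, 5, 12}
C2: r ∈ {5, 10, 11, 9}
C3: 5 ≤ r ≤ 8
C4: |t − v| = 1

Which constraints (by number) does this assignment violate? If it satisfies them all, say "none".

Violated: 2 and 4.

C1: s = 7 is in {7, 5, 12} — holds.
C2: r = 8 is not in {5, 10, 11, 9} — fails.
C3: r = 8 lies in [5, 8] — holds.
C4: |8 − 8| = 0, not 1 — fails.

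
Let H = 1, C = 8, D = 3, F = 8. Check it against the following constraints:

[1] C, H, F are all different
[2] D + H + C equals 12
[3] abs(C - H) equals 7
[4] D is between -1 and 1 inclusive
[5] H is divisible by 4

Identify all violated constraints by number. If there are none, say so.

Violated: 1, 4, and 5.

[1] C = F = 8, not all different  FAIL
[2] D + H + C = 3 + 1 + 8 = 12  OK
[3] abs(8 - 1) = 7  OK
[4] D = 3 is outside [-1, 1]  FAIL
[5] 1 = 4*0 + 1, so 4 does not divide 1  FAIL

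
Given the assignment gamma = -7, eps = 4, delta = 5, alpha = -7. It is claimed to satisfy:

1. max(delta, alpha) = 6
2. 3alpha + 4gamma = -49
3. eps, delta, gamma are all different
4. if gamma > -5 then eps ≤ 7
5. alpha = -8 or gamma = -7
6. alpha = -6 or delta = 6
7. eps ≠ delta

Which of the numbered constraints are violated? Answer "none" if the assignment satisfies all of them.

1. max(5, -7) = 5, not 6 — fails.
2. 3alpha + 4gamma = 3(-7) + 4(-7) = -49 — holds.
3. values 4, 5, -7 are pairwise distinct — holds.
4. gamma = -7, not > -5; antecedent false, conditional vacuously true — holds.
5. alpha = -7 ≠ -8, but gamma = -7 = -7 (second disjunct) — holds.
6. alpha = -7 ≠ -6 and delta = 5 ≠ 6; both disjuncts false — fails.
7. eps = 4, delta = 5; distinct — holds.

The assignment fails constraints 1 and 6.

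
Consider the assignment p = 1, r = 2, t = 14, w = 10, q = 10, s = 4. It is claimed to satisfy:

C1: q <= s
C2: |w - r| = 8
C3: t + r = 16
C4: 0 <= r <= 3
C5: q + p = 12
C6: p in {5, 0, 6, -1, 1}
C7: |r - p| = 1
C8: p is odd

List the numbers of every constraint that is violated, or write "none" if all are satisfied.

C1: q = 10, s = 4; 10 > 4 (want ≤)  false
C2: |10 - 2| = 8  true
C3: t + r = 14 + 2 = 16  true
C4: r = 2 lies in [0, 3]  true
C5: q + p = 10 + 1 = 11, not 12  false
C6: p = 1 is in {5, 0, 6, -1, 1}  true
C7: |2 - 1| = 1  true
C8: p = 1 is odd  true

Constraints 1, 5 do not hold.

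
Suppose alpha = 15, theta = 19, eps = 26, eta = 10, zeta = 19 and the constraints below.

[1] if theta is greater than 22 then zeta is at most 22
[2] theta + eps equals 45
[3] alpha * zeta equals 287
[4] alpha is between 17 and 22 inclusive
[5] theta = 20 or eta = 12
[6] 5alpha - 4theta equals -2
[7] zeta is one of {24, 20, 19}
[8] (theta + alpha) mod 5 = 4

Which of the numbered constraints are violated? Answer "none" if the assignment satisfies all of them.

Violated: 3, 4, 5, and 6.

[1] theta = 19, not > 22; antecedent false, conditional vacuously true  yes
[2] theta + eps = 19 + 26 = 45  yes
[3] alpha * zeta = 15 * 19 = 285, not 287  no
[4] alpha = 15 is outside [17, 22]  no
[5] theta = 19 ≠ 20 and eta = 10 ≠ 12; both disjuncts false  no
[6] 5alpha - 4theta = 5(15) - 4(19) = -1, not -2  no
[7] zeta = 19 is in {24, 20, 19}  yes
[8] theta + alpha = 34; 34 mod 5 = 4  yes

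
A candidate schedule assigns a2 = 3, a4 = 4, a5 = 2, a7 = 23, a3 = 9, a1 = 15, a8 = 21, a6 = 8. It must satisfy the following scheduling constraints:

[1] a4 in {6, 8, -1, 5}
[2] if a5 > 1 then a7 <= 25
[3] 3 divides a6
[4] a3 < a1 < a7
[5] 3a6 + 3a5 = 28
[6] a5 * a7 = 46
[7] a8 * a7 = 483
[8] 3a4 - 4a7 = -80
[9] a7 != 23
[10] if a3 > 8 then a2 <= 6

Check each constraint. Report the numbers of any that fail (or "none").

The assignment fails constraints 1, 3, 5, and 9.

[1] a4 = 4 is not in {6, 8, -1, 5}  ✗
[2] a5 = 2 > 1, so we need a7 ≤ 25; a7 = 23 ≤ 25  ✓
[3] 8 = 3*2 + 2, so 3 does not divide 8  ✗
[4] values 9 < 15 < 23  ✓
[5] 3a6 + 3a5 = 3(8) + 3(2) = 30, not 28  ✗
[6] a5 * a7 = 2 * 23 = 46  ✓
[7] a8 * a7 = 21 * 23 = 483  ✓
[8] 3a4 - 4a7 = 3(4) - 4(23) = -80  ✓
[9] a7 = 23, but 23 is required to differ  ✗
[10] a3 = 9 > 8, so we need a2 ≤ 6; a2 = 3 ≤ 6  ✓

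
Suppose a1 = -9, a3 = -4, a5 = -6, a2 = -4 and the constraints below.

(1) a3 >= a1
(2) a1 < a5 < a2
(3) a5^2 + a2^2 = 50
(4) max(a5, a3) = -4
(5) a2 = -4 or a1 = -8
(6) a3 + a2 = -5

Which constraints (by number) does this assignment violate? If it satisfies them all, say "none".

No — constraints 3 and 6 are not satisfied.

(1) a3 = -4, a1 = -9; -4 ≥ -9 — holds.
(2) values -9 < -6 < -4 — holds.
(3) a5^2 + a2^2 = (-6)^2 + (-4)^2 = 36 + 16 = 52, not 50 — does not hold.
(4) max(-6, -4) = -4 — holds.
(5) a2 = -4 = -4 (first disjunct) — holds.
(6) a3 + a2 = -4 + (-4) = -8, not -5 — does not hold.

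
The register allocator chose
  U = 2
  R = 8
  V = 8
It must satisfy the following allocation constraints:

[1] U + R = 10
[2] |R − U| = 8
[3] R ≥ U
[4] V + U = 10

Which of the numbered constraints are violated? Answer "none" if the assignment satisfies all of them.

[1] U + R = 2 + 8 = 10  ✔
[2] |8 − 2| = 6, not 8  ✘
[3] R = 8, U = 2; 8 ≥ 2  ✔
[4] V + U = 8 + 2 = 10  ✔

The assignment fails constraint 2.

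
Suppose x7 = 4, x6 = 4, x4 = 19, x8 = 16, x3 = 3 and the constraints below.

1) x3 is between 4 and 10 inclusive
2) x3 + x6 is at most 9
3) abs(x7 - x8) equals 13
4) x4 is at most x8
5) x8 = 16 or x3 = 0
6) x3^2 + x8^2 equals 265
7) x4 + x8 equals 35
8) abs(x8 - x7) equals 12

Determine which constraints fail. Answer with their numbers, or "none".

Constraints 1, 3, and 4 do not hold.

1) x3 = 3 is outside [4, 10] — does not hold.
2) x3 + x6 = 3 + 4 = 7; 7 ≤ 9 — holds.
3) abs(4 - 16) = 12, not 13 — does not hold.
4) x4 = 19, x8 = 16; 19 > 16 (want ≤) — does not hold.
5) x8 = 16 = 16 (first disjunct) — holds.
6) x3^2 + x8^2 = 3^2 + 16^2 = 9 + 256 = 265 — holds.
7) x4 + x8 = 19 + 16 = 35 — holds.
8) abs(16 - 4) = 12 — holds.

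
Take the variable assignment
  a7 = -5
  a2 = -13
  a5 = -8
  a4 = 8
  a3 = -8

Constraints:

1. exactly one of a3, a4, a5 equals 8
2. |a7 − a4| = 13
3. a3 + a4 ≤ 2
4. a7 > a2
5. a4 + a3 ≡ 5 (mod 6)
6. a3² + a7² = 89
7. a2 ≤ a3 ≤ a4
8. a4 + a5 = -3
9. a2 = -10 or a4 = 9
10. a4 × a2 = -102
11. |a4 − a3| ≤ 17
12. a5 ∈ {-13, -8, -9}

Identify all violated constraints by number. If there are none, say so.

Violated: 5, 8, 9, 10.

1. a3=-8, a4=8, a5=-8; 1 of them equals 8  ✔
2. |-5 − 8| = 13  ✔
3. a3 + a4 = -8 + 8 = 0; 0 ≤ 2  ✔
4. a7 = -5, a2 = -13; -5 > -13  ✔
5. a4 + a3 = 0; 0 mod 6 = 0, not 5  ✘
6. a3² + a7² = (-8)² + (-5)² = 64 + 25 = 89  ✔
7. values -13 ≤ -8 ≤ 8  ✔
8. a4 + a5 = 8 + (-8) = 0, not -3  ✘
9. a2 = -13 ≠ -10 and a4 = 8 ≠ 9; both disjuncts false  ✘
10. a4 × a2 = 8 × (-13) = -104, not -102  ✘
11. |8 − (-8)| = 16; 16 ≤ 17  ✔
12. a5 = -8 is in {-13, -8, -9}  ✔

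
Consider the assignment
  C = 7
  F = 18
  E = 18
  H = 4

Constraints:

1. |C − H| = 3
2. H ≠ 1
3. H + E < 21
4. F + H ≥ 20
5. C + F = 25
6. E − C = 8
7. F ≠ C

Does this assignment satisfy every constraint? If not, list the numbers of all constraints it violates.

Constraints 3, 6 are violated.

1. |7 − 4| = 3 — satisfied.
2. H = 4, and 4 ≠ 1 — satisfied.
3. H + E = 4 + 18 = 22; 22 ≥ 21, bound 21 not met — violated.
4. F + H = 18 + 4 = 22; 22 ≥ 20 — satisfied.
5. C + F = 7 + 18 = 25 — satisfied.
6. E − C = 18 − 7 = 11, not 8 — violated.
7. F = 18, C = 7; distinct — satisfied.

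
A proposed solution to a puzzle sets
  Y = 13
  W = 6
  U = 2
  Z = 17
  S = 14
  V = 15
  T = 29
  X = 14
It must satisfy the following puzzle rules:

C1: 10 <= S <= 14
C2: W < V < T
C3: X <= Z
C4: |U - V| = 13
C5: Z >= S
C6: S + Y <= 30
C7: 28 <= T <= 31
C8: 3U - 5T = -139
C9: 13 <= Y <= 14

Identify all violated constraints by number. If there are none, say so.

C1: S = 14 lies in [10, 14] — holds.
C2: values 6 < 15 < 29 — holds.
C3: X = 14, Z = 17; 14 ≤ 17 — holds.
C4: |2 - 15| = 13 — holds.
C5: Z = 17, S = 14; 17 ≥ 14 — holds.
C6: S + Y = 14 + 13 = 27; 27 ≤ 30 — holds.
C7: T = 29 lies in [28, 31] — holds.
C8: 3U - 5T = 3(2) - 5(29) = -139 — holds.
C9: Y = 13 lies in [13, 14] — holds.

The assignment satisfies every constraint.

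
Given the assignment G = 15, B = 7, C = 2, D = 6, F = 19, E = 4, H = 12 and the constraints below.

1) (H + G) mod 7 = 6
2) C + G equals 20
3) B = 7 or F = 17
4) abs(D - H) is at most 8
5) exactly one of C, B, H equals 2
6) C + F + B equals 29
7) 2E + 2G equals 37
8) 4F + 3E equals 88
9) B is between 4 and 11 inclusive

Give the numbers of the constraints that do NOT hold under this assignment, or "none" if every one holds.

1) H + G = 27; 27 mod 7 = 6 — satisfied.
2) C + G = 2 + 15 = 17, not 20 — violated.
3) B = 7 = 7 (first disjunct) — satisfied.
4) abs(6 - 12) = 6; 6 ≤ 8 — satisfied.
5) C=2, B=7, H=12; 1 of them equals 2 — satisfied.
6) C + F + B = 2 + 19 + 7 = 28, not 29 — violated.
7) 2E + 2G = 2(4) + 2(15) = 38, not 37 — violated.
8) 4F + 3E = 4(19) + 3(4) = 88 — satisfied.
9) B = 7 lies in [4, 11] — satisfied.

Constraints 2, 6, 7 do not hold.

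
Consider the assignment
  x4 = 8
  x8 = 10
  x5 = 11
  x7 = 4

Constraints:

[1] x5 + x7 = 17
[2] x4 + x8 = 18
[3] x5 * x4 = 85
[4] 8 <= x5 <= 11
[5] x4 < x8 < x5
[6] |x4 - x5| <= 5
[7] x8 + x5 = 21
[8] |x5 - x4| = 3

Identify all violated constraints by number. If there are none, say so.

Violated: 1, 3.

[1] x5 + x7 = 11 + 4 = 15, not 17  ✗
[2] x4 + x8 = 8 + 10 = 18  ✓
[3] x5 * x4 = 11 * 8 = 88, not 85  ✗
[4] x5 = 11 lies in [8, 11]  ✓
[5] values 8 < 10 < 11  ✓
[6] |8 - 11| = 3; 3 ≤ 5  ✓
[7] x8 + x5 = 10 + 11 = 21  ✓
[8] |11 - 8| = 3  ✓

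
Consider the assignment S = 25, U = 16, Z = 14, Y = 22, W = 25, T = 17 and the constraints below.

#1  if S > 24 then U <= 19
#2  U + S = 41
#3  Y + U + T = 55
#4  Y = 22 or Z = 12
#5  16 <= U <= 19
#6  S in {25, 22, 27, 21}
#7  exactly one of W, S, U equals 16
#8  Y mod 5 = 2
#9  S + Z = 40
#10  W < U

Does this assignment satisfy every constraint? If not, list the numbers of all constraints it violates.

#1 S = 25 > 24, so we need U ≤ 19; U = 16 ≤ 19  ✔
#2 U + S = 16 + 25 = 41  ✔
#3 Y + U + T = 22 + 16 + 17 = 55  ✔
#4 Y = 22 = 22 (first disjunct)  ✔
#5 U = 16 lies in [16, 19]  ✔
#6 S = 25 is in {25, 22, 27, 21}  ✔
#7 W=25, S=25, U=16; 1 of them equals 16  ✔
#8 22 mod 5 = 2  ✔
#9 S + Z = 25 + 14 = 39, not 40  ✘
#10 W = 25, U = 16; 25 ≥ 16 (want <)  ✘

Violated: 9 and 10.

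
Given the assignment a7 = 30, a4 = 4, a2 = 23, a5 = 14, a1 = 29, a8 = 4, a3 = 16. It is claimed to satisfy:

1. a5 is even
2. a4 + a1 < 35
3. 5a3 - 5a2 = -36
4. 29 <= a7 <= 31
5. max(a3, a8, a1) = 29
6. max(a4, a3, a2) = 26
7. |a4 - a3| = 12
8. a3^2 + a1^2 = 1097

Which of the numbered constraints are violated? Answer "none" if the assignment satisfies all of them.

1. a5 = 14 is even  yes
2. a4 + a1 = 4 + 29 = 33; 33 < 35  yes
3. 5a3 - 5a2 = 5(16) - 5(23) = -35, not -36  no
4. a7 = 30 lies in [29, 31]  yes
5. max(16, 4, 29) = 29  yes
6. max(4, 16, 23) = 23, not 26  no
7. |4 - 16| = 12  yes
8. a3^2 + a1^2 = 16^2 + 29^2 = 256 + 841 = 1097  yes

Violated: 3 and 6.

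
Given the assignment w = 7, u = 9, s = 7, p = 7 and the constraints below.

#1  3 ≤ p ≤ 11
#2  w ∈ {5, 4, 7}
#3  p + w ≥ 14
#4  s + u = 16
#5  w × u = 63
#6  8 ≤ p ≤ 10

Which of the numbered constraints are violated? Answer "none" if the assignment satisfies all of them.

#1 p = 7 lies in [3, 11] — holds.
#2 w = 7 is in {5, 4, 7} — holds.
#3 p + w = 7 + 7 = 14; 14 ≥ 14 — holds.
#4 s + u = 7 + 9 = 16 — holds.
#5 w × u = 7 × 9 = 63 — holds.
#6 p = 7 is outside [8, 10] — fails.

No — constraint 6 is not satisfied.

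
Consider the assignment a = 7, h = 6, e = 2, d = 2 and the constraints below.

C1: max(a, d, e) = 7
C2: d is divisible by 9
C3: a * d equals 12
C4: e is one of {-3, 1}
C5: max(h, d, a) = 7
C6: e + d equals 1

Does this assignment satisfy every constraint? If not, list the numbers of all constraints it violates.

Violated: 2, 3, 4, and 6.

C1: max(7, 2, 2) = 7 — holds.
C2: 2 = 9*0 + 2, so 9 does not divide 2 — does not hold.
C3: a * d = 7 * 2 = 14, not 12 — does not hold.
C4: e = 2 is not in {-3, 1} — does not hold.
C5: max(6, 2, 7) = 7 — holds.
C6: e + d = 2 + 2 = 4, not 1 — does not hold.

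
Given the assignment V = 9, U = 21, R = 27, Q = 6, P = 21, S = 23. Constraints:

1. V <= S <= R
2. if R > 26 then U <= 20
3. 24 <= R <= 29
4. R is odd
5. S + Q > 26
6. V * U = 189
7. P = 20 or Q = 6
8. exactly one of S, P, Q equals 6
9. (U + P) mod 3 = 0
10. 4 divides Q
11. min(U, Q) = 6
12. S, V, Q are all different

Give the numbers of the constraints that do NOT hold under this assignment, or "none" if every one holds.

1. values 9 <= 23 <= 27  yes
2. R = 27 > 26, so we need U ≤ 20; but U = 21 > 20  no
3. R = 27 lies in [24, 29]  yes
4. R = 27 is odd  yes
5. S + Q = 23 + 6 = 29; 29 > 26  yes
6. V * U = 9 * 21 = 189  yes
7. P = 21 ≠ 20, but Q = 6 = 6 (second disjunct)  yes
8. S=23, P=21, Q=6; 1 of them equals 6  yes
9. U + P = 42; 42 mod 3 = 0  yes
10. 6 = 4*1 + 2, so 4 does not divide 6  no
11. min(21, 6) = 6  yes
12. values 23, 9, 6 are pairwise distinct  yes

The assignment fails constraints 2 and 10.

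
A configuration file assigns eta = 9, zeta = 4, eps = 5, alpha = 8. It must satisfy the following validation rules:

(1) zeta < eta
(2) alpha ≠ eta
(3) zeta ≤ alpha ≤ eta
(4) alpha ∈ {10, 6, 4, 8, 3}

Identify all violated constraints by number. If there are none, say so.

(1) zeta = 4, eta = 9; 4 < 9 — OK.
(2) alpha = 8, eta = 9; distinct — OK.
(3) values 4 ≤ 8 ≤ 9 — OK.
(4) alpha = 8 is in {10, 6, 4, 8, 3} — OK.

Yes — all constraints hold.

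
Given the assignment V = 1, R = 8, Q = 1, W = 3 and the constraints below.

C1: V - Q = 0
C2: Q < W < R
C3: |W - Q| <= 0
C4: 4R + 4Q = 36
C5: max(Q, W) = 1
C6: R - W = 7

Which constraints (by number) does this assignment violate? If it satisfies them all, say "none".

C1: V - Q = 1 - 1 = 0 — OK.
C2: values 1 < 3 < 8 — OK.
C3: |3 - 1| = 2; 2 > 0, exceeds bound 0 — violated.
C4: 4R + 4Q = 4(8) + 4(1) = 36 — OK.
C5: max(1, 3) = 3, not 1 — violated.
C6: R - W = 8 - 3 = 5, not 7 — violated.

Violated: 3, 5, 6.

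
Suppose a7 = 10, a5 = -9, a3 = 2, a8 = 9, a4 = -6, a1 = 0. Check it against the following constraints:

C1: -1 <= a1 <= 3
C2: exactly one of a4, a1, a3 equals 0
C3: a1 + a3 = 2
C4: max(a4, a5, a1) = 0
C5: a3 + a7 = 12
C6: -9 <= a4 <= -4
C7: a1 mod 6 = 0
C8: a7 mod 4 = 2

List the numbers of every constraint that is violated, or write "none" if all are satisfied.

C1: a1 = 0 lies in [-1, 3]  OK
C2: a4=-6, a1=0, a3=2; 1 of them equals 0  OK
C3: a1 + a3 = 0 + 2 = 2  OK
C4: max(-6, -9, 0) = 0  OK
C5: a3 + a7 = 2 + 10 = 12  OK
C6: a4 = -6 lies in [-9, -4]  OK
C7: 0 mod 6 = 0  OK
C8: 10 mod 4 = 2  OK

All constraints are satisfied.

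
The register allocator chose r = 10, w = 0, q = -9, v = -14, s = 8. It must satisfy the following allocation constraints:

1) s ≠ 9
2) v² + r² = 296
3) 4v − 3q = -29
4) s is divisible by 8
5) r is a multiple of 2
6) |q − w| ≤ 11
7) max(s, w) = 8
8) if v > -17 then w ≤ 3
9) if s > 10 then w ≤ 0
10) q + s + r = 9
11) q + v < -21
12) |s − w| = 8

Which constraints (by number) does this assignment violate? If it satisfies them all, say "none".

No violations.

1) s = 8, and 8 ≠ 9  OK
2) v² + r² = (-14)² + 10² = 196 + 100 = 296  OK
3) 4v − 3q = 4(-14) − 3(-9) = -29  OK
4) 8 / 8 = 1, so 8 divides 8  OK
5) 10 / 2 = 5, so 2 divides 10  OK
6) |-9 − 0| = 9; 9 ≤ 11  OK
7) max(8, 0) = 8  OK
8) v = -14 > -17, so we need w ≤ 3; w = 0 ≤ 3  OK
9) s = 8, not > 10; antecedent false, conditional vacuously true  OK
10) q + s + r = -9 + 8 + 10 = 9  OK
11) q + v = -9 + (-14) = -23; -23 < -21  OK
12) |8 − 0| = 8  OK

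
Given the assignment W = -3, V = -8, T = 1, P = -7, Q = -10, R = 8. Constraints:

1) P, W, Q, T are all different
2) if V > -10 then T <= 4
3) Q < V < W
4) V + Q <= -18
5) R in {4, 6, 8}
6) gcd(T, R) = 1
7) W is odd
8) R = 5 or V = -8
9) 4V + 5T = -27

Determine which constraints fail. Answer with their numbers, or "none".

None — every constraint holds.

1) values -7, -3, -10, 1 are pairwise distinct — OK.
2) V = -8 > -10, so we need T ≤ 4; T = 1 ≤ 4 — OK.
3) values -10 < -8 < -3 — OK.
4) V + Q = -8 + (-10) = -18; -18 ≤ -18 — OK.
5) R = 8 is in {4, 6, 8} — OK.
6) gcd(1, 8) = 1 — OK.
7) W = -3 is odd — OK.
8) R = 8 ≠ 5, but V = -8 = -8 (second disjunct) — OK.
9) 4V + 5T = 4(-8) + 5(1) = -27 — OK.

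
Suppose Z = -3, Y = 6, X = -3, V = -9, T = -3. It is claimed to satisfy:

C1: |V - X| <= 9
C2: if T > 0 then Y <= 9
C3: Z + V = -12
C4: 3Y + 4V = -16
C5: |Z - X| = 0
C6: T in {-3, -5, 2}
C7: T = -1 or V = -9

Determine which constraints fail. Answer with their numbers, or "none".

Violated: 4.

C1: |-9 - (-3)| = 6; 6 ≤ 9 — holds.
C2: T = -3, not > 0; antecedent false, conditional vacuously true — holds.
C3: Z + V = -3 + (-9) = -12 — holds.
C4: 3Y + 4V = 3(6) + 4(-9) = -18, not -16 — fails.
C5: |-3 - (-3)| = 0 — holds.
C6: T = -3 is in {-3, -5, 2} — holds.
C7: T = -3 ≠ -1, but V = -9 = -9 (second disjunct) — holds.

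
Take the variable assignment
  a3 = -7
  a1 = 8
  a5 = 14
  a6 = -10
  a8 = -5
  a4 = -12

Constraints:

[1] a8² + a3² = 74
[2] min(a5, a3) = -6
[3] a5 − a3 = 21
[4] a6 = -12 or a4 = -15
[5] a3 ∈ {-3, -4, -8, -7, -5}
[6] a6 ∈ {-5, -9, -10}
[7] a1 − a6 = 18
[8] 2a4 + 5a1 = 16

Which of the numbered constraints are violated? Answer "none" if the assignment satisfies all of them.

[1] a8² + a3² = (-5)² + (-7)² = 25 + 49 = 74 — OK.
[2] min(14, -7) = -7, not -6 — violated.
[3] a5 − a3 = 14 − (-7) = 21 — OK.
[4] a6 = -10 ≠ -12 and a4 = -12 ≠ -15; both disjuncts false — violated.
[5] a3 = -7 is in {-3, -4, -8, -7, -5} — OK.
[6] a6 = -10 is in {-5, -9, -10} — OK.
[7] a1 − a6 = 8 − (-10) = 18 — OK.
[8] 2a4 + 5a1 = 2(-12) + 5(8) = 16 — OK.

Constraints 2, 4 are violated.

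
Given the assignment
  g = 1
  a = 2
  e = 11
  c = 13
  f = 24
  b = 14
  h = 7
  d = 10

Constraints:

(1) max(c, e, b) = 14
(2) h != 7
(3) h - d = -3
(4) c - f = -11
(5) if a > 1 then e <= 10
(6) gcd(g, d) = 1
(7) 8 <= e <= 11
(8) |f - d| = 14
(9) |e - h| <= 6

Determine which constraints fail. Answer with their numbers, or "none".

(1) max(13, 11, 14) = 14  ✓
(2) h = 7, but 7 is required to differ  ✗
(3) h - d = 7 - 10 = -3  ✓
(4) c - f = 13 - 24 = -11  ✓
(5) a = 2 > 1, so we need e ≤ 10; but e = 11 > 10  ✗
(6) gcd(1, 10) = 1  ✓
(7) e = 11 lies in [8, 11]  ✓
(8) |24 - 10| = 14  ✓
(9) |11 - 7| = 4; 4 ≤ 6  ✓

The assignment fails constraints 2 and 5.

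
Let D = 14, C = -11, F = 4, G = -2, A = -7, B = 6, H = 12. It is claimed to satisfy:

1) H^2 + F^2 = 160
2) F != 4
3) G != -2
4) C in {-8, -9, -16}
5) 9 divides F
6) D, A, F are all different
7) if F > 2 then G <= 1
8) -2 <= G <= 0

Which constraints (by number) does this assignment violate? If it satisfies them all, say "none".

1) H^2 + F^2 = 12^2 + 4^2 = 144 + 16 = 160 — satisfied.
2) F = 4, but 4 is required to differ — violated.
3) G = -2, but -2 is required to differ — violated.
4) C = -11 is not in {-8, -9, -16} — violated.
5) 4 = 9*0 + 4, so 9 does not divide 4 — violated.
6) values 14, -7, 4 are pairwise distinct — satisfied.
7) F = 4 > 2, so we need G ≤ 1; G = -2 ≤ 1 — satisfied.
8) G = -2 lies in [-2, 0] — satisfied.

The assignment fails constraints 2, 3, 4, and 5.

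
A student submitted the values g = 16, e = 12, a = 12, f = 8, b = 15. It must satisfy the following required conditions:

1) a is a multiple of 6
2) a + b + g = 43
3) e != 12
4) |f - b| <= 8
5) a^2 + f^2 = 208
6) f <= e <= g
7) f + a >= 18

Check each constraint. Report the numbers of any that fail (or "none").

1) 12 / 6 = 2, so 6 divides 12  true
2) a + b + g = 12 + 15 + 16 = 43  true
3) e = 12, but 12 is required to differ  false
4) |8 - 15| = 7; 7 ≤ 8  true
5) a^2 + f^2 = 12^2 + 8^2 = 144 + 64 = 208  true
6) values 8 <= 12 <= 16  true
7) f + a = 8 + 12 = 20; 20 ≥ 18  true

The assignment fails constraint 3.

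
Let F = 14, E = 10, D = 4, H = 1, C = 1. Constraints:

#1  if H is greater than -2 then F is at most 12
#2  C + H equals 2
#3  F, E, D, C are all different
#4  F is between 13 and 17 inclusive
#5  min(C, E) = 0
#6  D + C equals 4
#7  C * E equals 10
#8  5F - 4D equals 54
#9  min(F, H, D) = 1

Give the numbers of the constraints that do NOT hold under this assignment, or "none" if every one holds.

Violated: 1, 5, and 6.

#1 H = 1 > -2, so we need F ≤ 12; but F = 14 > 12  no
#2 C + H = 1 + 1 = 2  yes
#3 values 14, 10, 4, 1 are pairwise distinct  yes
#4 F = 14 lies in [13, 17]  yes
#5 min(1, 10) = 1, not 0  no
#6 D + C = 4 + 1 = 5, not 4  no
#7 C * E = 1 * 10 = 10  yes
#8 5F - 4D = 5(14) - 4(4) = 54  yes
#9 min(14, 1, 4) = 1  yes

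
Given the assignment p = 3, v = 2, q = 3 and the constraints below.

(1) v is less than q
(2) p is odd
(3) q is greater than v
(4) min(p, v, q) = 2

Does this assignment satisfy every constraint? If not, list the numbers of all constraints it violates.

All constraints are satisfied.

(1) v = 2, q = 3; 2 < 3  yes
(2) p = 3 is odd  yes
(3) q = 3, v = 2; 3 > 2  yes
(4) min(3, 2, 3) = 2  yes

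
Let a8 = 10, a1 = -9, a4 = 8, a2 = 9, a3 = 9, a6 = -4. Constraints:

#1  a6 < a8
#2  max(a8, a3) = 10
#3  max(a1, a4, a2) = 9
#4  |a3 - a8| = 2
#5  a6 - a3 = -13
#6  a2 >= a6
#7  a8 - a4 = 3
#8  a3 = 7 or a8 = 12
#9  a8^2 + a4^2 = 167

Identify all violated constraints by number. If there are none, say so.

No — constraints 4, 7, 8, and 9 are not satisfied.

#1 a6 = -4, a8 = 10; -4 < 10  ✓
#2 max(10, 9) = 10  ✓
#3 max(-9, 8, 9) = 9  ✓
#4 |9 - 10| = 1, not 2  ✗
#5 a6 - a3 = -4 - 9 = -13  ✓
#6 a2 = 9, a6 = -4; 9 ≥ -4  ✓
#7 a8 - a4 = 10 - 8 = 2, not 3  ✗
#8 a3 = 9 ≠ 7 and a8 = 10 ≠ 12; both disjuncts false  ✗
#9 a8^2 + a4^2 = 10^2 + 8^2 = 100 + 64 = 164, not 167  ✗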